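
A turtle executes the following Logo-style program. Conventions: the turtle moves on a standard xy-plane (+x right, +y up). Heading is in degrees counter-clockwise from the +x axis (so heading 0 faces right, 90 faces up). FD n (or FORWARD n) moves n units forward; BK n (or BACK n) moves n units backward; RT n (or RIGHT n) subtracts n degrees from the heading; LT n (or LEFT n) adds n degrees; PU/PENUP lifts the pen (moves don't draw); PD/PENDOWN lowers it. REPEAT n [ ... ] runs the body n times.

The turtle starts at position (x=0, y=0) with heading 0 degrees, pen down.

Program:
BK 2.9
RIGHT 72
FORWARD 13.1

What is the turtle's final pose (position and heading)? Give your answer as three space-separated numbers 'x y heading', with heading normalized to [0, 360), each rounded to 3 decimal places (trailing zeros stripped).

Answer: 1.148 -12.459 288

Derivation:
Executing turtle program step by step:
Start: pos=(0,0), heading=0, pen down
BK 2.9: (0,0) -> (-2.9,0) [heading=0, draw]
RT 72: heading 0 -> 288
FD 13.1: (-2.9,0) -> (1.148,-12.459) [heading=288, draw]
Final: pos=(1.148,-12.459), heading=288, 2 segment(s) drawn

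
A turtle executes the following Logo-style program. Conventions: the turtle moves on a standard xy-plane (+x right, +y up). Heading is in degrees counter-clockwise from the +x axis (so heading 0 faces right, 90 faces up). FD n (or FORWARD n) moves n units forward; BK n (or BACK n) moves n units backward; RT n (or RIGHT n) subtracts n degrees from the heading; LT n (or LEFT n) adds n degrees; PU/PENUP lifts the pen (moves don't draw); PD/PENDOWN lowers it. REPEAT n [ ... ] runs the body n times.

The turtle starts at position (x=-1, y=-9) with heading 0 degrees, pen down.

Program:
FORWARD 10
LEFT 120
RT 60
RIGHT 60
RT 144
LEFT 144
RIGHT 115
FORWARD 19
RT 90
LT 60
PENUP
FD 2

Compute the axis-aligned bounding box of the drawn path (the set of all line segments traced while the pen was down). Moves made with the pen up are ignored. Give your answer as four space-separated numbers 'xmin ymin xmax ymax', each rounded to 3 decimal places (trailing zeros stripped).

Answer: -1 -26.22 9 -9

Derivation:
Executing turtle program step by step:
Start: pos=(-1,-9), heading=0, pen down
FD 10: (-1,-9) -> (9,-9) [heading=0, draw]
LT 120: heading 0 -> 120
RT 60: heading 120 -> 60
RT 60: heading 60 -> 0
RT 144: heading 0 -> 216
LT 144: heading 216 -> 0
RT 115: heading 0 -> 245
FD 19: (9,-9) -> (0.97,-26.22) [heading=245, draw]
RT 90: heading 245 -> 155
LT 60: heading 155 -> 215
PU: pen up
FD 2: (0.97,-26.22) -> (-0.668,-27.367) [heading=215, move]
Final: pos=(-0.668,-27.367), heading=215, 2 segment(s) drawn

Segment endpoints: x in {-1, 0.97, 9}, y in {-26.22, -9}
xmin=-1, ymin=-26.22, xmax=9, ymax=-9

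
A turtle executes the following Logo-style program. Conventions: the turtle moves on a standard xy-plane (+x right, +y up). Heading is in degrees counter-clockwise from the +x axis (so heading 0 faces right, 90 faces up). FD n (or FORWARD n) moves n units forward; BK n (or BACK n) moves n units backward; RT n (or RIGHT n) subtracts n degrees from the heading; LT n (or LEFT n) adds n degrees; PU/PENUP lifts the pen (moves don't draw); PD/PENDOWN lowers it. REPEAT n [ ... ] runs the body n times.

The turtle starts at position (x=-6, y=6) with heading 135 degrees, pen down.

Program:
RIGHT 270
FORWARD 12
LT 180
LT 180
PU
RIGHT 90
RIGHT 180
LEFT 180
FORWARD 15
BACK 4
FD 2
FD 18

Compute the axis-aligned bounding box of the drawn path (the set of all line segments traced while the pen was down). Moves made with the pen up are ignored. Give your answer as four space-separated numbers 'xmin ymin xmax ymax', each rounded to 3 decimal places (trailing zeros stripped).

Executing turtle program step by step:
Start: pos=(-6,6), heading=135, pen down
RT 270: heading 135 -> 225
FD 12: (-6,6) -> (-14.485,-2.485) [heading=225, draw]
LT 180: heading 225 -> 45
LT 180: heading 45 -> 225
PU: pen up
RT 90: heading 225 -> 135
RT 180: heading 135 -> 315
LT 180: heading 315 -> 135
FD 15: (-14.485,-2.485) -> (-25.092,8.121) [heading=135, move]
BK 4: (-25.092,8.121) -> (-22.263,5.293) [heading=135, move]
FD 2: (-22.263,5.293) -> (-23.678,6.707) [heading=135, move]
FD 18: (-23.678,6.707) -> (-36.406,19.435) [heading=135, move]
Final: pos=(-36.406,19.435), heading=135, 1 segment(s) drawn

Segment endpoints: x in {-14.485, -6}, y in {-2.485, 6}
xmin=-14.485, ymin=-2.485, xmax=-6, ymax=6

Answer: -14.485 -2.485 -6 6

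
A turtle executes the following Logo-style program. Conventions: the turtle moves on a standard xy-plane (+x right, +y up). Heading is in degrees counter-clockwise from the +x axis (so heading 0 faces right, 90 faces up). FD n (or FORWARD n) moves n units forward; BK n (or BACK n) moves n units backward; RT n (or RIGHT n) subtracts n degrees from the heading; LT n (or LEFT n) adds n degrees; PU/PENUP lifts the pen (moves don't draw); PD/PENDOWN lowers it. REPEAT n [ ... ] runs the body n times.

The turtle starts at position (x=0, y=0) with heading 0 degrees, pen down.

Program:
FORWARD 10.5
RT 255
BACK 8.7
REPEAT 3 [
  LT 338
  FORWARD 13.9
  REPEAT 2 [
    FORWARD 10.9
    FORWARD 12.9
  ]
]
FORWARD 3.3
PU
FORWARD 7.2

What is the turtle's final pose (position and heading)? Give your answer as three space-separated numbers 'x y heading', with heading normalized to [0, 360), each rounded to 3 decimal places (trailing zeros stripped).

Executing turtle program step by step:
Start: pos=(0,0), heading=0, pen down
FD 10.5: (0,0) -> (10.5,0) [heading=0, draw]
RT 255: heading 0 -> 105
BK 8.7: (10.5,0) -> (12.752,-8.404) [heading=105, draw]
REPEAT 3 [
  -- iteration 1/3 --
  LT 338: heading 105 -> 83
  FD 13.9: (12.752,-8.404) -> (14.446,5.393) [heading=83, draw]
  REPEAT 2 [
    -- iteration 1/2 --
    FD 10.9: (14.446,5.393) -> (15.774,16.212) [heading=83, draw]
    FD 12.9: (15.774,16.212) -> (17.346,29.015) [heading=83, draw]
    -- iteration 2/2 --
    FD 10.9: (17.346,29.015) -> (18.675,39.834) [heading=83, draw]
    FD 12.9: (18.675,39.834) -> (20.247,52.638) [heading=83, draw]
  ]
  -- iteration 2/3 --
  LT 338: heading 83 -> 61
  FD 13.9: (20.247,52.638) -> (26.986,64.795) [heading=61, draw]
  REPEAT 2 [
    -- iteration 1/2 --
    FD 10.9: (26.986,64.795) -> (32.27,74.329) [heading=61, draw]
    FD 12.9: (32.27,74.329) -> (38.524,85.611) [heading=61, draw]
    -- iteration 2/2 --
    FD 10.9: (38.524,85.611) -> (43.808,95.145) [heading=61, draw]
    FD 12.9: (43.808,95.145) -> (50.062,106.427) [heading=61, draw]
  ]
  -- iteration 3/3 --
  LT 338: heading 61 -> 39
  FD 13.9: (50.062,106.427) -> (60.865,115.175) [heading=39, draw]
  REPEAT 2 [
    -- iteration 1/2 --
    FD 10.9: (60.865,115.175) -> (69.336,122.034) [heading=39, draw]
    FD 12.9: (69.336,122.034) -> (79.361,130.153) [heading=39, draw]
    -- iteration 2/2 --
    FD 10.9: (79.361,130.153) -> (87.832,137.012) [heading=39, draw]
    FD 12.9: (87.832,137.012) -> (97.857,145.13) [heading=39, draw]
  ]
]
FD 3.3: (97.857,145.13) -> (100.422,147.207) [heading=39, draw]
PU: pen up
FD 7.2: (100.422,147.207) -> (106.017,151.738) [heading=39, move]
Final: pos=(106.017,151.738), heading=39, 18 segment(s) drawn

Answer: 106.017 151.738 39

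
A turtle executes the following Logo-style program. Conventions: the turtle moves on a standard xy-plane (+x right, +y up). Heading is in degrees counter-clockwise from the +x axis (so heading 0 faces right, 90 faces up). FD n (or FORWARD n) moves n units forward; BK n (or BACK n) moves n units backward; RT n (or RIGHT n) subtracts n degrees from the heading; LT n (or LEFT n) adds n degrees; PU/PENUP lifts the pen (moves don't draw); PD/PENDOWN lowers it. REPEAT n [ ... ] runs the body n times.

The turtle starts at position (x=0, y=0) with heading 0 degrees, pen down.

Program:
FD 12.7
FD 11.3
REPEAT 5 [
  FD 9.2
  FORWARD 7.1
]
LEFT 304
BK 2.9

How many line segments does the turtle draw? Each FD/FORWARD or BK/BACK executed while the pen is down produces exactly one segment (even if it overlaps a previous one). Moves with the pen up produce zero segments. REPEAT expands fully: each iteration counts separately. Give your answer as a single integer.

Executing turtle program step by step:
Start: pos=(0,0), heading=0, pen down
FD 12.7: (0,0) -> (12.7,0) [heading=0, draw]
FD 11.3: (12.7,0) -> (24,0) [heading=0, draw]
REPEAT 5 [
  -- iteration 1/5 --
  FD 9.2: (24,0) -> (33.2,0) [heading=0, draw]
  FD 7.1: (33.2,0) -> (40.3,0) [heading=0, draw]
  -- iteration 2/5 --
  FD 9.2: (40.3,0) -> (49.5,0) [heading=0, draw]
  FD 7.1: (49.5,0) -> (56.6,0) [heading=0, draw]
  -- iteration 3/5 --
  FD 9.2: (56.6,0) -> (65.8,0) [heading=0, draw]
  FD 7.1: (65.8,0) -> (72.9,0) [heading=0, draw]
  -- iteration 4/5 --
  FD 9.2: (72.9,0) -> (82.1,0) [heading=0, draw]
  FD 7.1: (82.1,0) -> (89.2,0) [heading=0, draw]
  -- iteration 5/5 --
  FD 9.2: (89.2,0) -> (98.4,0) [heading=0, draw]
  FD 7.1: (98.4,0) -> (105.5,0) [heading=0, draw]
]
LT 304: heading 0 -> 304
BK 2.9: (105.5,0) -> (103.878,2.404) [heading=304, draw]
Final: pos=(103.878,2.404), heading=304, 13 segment(s) drawn
Segments drawn: 13

Answer: 13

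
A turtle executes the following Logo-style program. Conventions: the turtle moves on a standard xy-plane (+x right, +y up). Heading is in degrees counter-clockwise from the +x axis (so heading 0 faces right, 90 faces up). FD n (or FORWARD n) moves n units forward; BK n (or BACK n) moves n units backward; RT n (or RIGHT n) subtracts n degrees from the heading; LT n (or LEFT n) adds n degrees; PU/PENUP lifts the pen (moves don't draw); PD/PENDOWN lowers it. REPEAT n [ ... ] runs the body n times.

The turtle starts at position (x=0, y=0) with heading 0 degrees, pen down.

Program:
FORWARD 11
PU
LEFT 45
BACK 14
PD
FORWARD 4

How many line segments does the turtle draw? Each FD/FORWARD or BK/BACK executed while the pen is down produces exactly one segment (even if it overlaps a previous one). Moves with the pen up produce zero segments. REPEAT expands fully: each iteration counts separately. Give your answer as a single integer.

Executing turtle program step by step:
Start: pos=(0,0), heading=0, pen down
FD 11: (0,0) -> (11,0) [heading=0, draw]
PU: pen up
LT 45: heading 0 -> 45
BK 14: (11,0) -> (1.101,-9.899) [heading=45, move]
PD: pen down
FD 4: (1.101,-9.899) -> (3.929,-7.071) [heading=45, draw]
Final: pos=(3.929,-7.071), heading=45, 2 segment(s) drawn
Segments drawn: 2

Answer: 2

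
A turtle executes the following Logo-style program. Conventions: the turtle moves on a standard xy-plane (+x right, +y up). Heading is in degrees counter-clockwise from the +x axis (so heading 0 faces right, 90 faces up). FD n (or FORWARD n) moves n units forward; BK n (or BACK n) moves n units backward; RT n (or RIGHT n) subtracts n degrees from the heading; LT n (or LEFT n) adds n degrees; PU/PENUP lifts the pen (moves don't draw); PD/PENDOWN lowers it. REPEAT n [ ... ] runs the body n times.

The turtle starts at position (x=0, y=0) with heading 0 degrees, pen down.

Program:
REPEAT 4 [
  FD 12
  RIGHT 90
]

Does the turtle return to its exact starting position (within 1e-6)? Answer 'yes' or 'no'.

Answer: yes

Derivation:
Executing turtle program step by step:
Start: pos=(0,0), heading=0, pen down
REPEAT 4 [
  -- iteration 1/4 --
  FD 12: (0,0) -> (12,0) [heading=0, draw]
  RT 90: heading 0 -> 270
  -- iteration 2/4 --
  FD 12: (12,0) -> (12,-12) [heading=270, draw]
  RT 90: heading 270 -> 180
  -- iteration 3/4 --
  FD 12: (12,-12) -> (0,-12) [heading=180, draw]
  RT 90: heading 180 -> 90
  -- iteration 4/4 --
  FD 12: (0,-12) -> (0,0) [heading=90, draw]
  RT 90: heading 90 -> 0
]
Final: pos=(0,0), heading=0, 4 segment(s) drawn

Start position: (0, 0)
Final position: (0, 0)
Distance = 0; < 1e-6 -> CLOSED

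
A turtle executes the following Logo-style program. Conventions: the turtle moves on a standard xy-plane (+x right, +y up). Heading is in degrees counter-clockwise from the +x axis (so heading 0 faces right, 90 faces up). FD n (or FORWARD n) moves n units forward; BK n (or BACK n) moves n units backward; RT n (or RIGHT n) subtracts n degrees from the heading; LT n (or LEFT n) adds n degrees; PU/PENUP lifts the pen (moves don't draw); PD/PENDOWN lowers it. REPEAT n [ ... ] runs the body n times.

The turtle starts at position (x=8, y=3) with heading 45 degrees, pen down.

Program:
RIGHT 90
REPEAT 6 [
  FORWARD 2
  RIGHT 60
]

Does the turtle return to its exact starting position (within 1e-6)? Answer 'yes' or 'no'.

Executing turtle program step by step:
Start: pos=(8,3), heading=45, pen down
RT 90: heading 45 -> 315
REPEAT 6 [
  -- iteration 1/6 --
  FD 2: (8,3) -> (9.414,1.586) [heading=315, draw]
  RT 60: heading 315 -> 255
  -- iteration 2/6 --
  FD 2: (9.414,1.586) -> (8.897,-0.346) [heading=255, draw]
  RT 60: heading 255 -> 195
  -- iteration 3/6 --
  FD 2: (8.897,-0.346) -> (6.965,-0.864) [heading=195, draw]
  RT 60: heading 195 -> 135
  -- iteration 4/6 --
  FD 2: (6.965,-0.864) -> (5.551,0.551) [heading=135, draw]
  RT 60: heading 135 -> 75
  -- iteration 5/6 --
  FD 2: (5.551,0.551) -> (6.068,2.482) [heading=75, draw]
  RT 60: heading 75 -> 15
  -- iteration 6/6 --
  FD 2: (6.068,2.482) -> (8,3) [heading=15, draw]
  RT 60: heading 15 -> 315
]
Final: pos=(8,3), heading=315, 6 segment(s) drawn

Start position: (8, 3)
Final position: (8, 3)
Distance = 0; < 1e-6 -> CLOSED

Answer: yes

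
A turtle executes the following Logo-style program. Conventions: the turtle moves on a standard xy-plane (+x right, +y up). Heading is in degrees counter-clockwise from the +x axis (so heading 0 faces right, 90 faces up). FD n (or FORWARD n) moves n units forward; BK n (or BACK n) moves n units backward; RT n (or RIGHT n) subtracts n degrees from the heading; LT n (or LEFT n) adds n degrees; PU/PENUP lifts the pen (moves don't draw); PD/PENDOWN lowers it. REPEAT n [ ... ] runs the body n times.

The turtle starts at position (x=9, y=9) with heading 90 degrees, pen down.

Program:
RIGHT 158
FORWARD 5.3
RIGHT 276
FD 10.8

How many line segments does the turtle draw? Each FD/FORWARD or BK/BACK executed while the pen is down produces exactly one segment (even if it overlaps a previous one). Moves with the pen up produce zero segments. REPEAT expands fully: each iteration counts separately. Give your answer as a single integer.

Executing turtle program step by step:
Start: pos=(9,9), heading=90, pen down
RT 158: heading 90 -> 292
FD 5.3: (9,9) -> (10.985,4.086) [heading=292, draw]
RT 276: heading 292 -> 16
FD 10.8: (10.985,4.086) -> (21.367,7.063) [heading=16, draw]
Final: pos=(21.367,7.063), heading=16, 2 segment(s) drawn
Segments drawn: 2

Answer: 2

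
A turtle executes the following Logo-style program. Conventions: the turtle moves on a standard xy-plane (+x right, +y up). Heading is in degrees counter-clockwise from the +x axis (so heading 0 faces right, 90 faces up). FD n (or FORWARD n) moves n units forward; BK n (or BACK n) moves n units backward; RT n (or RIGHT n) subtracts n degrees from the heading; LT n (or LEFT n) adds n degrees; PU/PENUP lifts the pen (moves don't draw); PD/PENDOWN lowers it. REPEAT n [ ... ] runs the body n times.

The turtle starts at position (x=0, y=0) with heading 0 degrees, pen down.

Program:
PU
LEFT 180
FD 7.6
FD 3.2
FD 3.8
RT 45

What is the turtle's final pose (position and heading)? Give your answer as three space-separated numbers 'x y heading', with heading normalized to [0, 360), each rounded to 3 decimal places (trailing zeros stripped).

Answer: -14.6 0 135

Derivation:
Executing turtle program step by step:
Start: pos=(0,0), heading=0, pen down
PU: pen up
LT 180: heading 0 -> 180
FD 7.6: (0,0) -> (-7.6,0) [heading=180, move]
FD 3.2: (-7.6,0) -> (-10.8,0) [heading=180, move]
FD 3.8: (-10.8,0) -> (-14.6,0) [heading=180, move]
RT 45: heading 180 -> 135
Final: pos=(-14.6,0), heading=135, 0 segment(s) drawn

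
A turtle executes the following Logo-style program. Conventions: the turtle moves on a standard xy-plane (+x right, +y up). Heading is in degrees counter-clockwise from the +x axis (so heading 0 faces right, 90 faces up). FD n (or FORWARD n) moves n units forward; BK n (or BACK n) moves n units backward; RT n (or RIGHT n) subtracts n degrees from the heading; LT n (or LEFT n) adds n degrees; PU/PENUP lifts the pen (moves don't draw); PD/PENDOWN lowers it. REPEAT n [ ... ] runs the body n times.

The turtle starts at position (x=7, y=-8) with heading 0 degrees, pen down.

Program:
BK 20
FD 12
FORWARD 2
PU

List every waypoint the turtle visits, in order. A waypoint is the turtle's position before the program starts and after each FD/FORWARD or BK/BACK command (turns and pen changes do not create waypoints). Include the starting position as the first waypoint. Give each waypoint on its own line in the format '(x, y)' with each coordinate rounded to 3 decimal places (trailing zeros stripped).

Answer: (7, -8)
(-13, -8)
(-1, -8)
(1, -8)

Derivation:
Executing turtle program step by step:
Start: pos=(7,-8), heading=0, pen down
BK 20: (7,-8) -> (-13,-8) [heading=0, draw]
FD 12: (-13,-8) -> (-1,-8) [heading=0, draw]
FD 2: (-1,-8) -> (1,-8) [heading=0, draw]
PU: pen up
Final: pos=(1,-8), heading=0, 3 segment(s) drawn
Waypoints (4 total):
(7, -8)
(-13, -8)
(-1, -8)
(1, -8)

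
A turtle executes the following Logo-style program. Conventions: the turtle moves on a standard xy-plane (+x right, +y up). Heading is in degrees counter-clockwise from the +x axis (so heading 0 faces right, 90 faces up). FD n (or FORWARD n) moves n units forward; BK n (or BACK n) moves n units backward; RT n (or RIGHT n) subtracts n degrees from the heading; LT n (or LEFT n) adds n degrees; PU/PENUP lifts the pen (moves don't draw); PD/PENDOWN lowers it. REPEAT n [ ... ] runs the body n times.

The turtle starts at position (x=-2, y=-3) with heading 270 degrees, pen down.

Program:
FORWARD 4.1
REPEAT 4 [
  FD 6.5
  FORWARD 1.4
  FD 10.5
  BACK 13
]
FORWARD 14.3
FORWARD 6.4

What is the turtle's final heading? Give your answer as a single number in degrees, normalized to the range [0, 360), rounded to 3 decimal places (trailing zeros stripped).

Executing turtle program step by step:
Start: pos=(-2,-3), heading=270, pen down
FD 4.1: (-2,-3) -> (-2,-7.1) [heading=270, draw]
REPEAT 4 [
  -- iteration 1/4 --
  FD 6.5: (-2,-7.1) -> (-2,-13.6) [heading=270, draw]
  FD 1.4: (-2,-13.6) -> (-2,-15) [heading=270, draw]
  FD 10.5: (-2,-15) -> (-2,-25.5) [heading=270, draw]
  BK 13: (-2,-25.5) -> (-2,-12.5) [heading=270, draw]
  -- iteration 2/4 --
  FD 6.5: (-2,-12.5) -> (-2,-19) [heading=270, draw]
  FD 1.4: (-2,-19) -> (-2,-20.4) [heading=270, draw]
  FD 10.5: (-2,-20.4) -> (-2,-30.9) [heading=270, draw]
  BK 13: (-2,-30.9) -> (-2,-17.9) [heading=270, draw]
  -- iteration 3/4 --
  FD 6.5: (-2,-17.9) -> (-2,-24.4) [heading=270, draw]
  FD 1.4: (-2,-24.4) -> (-2,-25.8) [heading=270, draw]
  FD 10.5: (-2,-25.8) -> (-2,-36.3) [heading=270, draw]
  BK 13: (-2,-36.3) -> (-2,-23.3) [heading=270, draw]
  -- iteration 4/4 --
  FD 6.5: (-2,-23.3) -> (-2,-29.8) [heading=270, draw]
  FD 1.4: (-2,-29.8) -> (-2,-31.2) [heading=270, draw]
  FD 10.5: (-2,-31.2) -> (-2,-41.7) [heading=270, draw]
  BK 13: (-2,-41.7) -> (-2,-28.7) [heading=270, draw]
]
FD 14.3: (-2,-28.7) -> (-2,-43) [heading=270, draw]
FD 6.4: (-2,-43) -> (-2,-49.4) [heading=270, draw]
Final: pos=(-2,-49.4), heading=270, 19 segment(s) drawn

Answer: 270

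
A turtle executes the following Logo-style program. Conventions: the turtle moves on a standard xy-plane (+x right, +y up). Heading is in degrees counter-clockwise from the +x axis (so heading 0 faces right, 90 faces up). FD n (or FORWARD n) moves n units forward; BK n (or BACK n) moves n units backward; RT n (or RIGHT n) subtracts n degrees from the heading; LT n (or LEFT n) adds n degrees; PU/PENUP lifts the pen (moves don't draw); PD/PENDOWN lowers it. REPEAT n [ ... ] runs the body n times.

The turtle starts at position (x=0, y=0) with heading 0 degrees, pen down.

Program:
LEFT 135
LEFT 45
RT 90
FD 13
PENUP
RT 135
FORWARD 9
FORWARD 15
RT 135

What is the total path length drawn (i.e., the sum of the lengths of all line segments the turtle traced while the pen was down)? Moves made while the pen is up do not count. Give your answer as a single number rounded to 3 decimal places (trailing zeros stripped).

Answer: 13

Derivation:
Executing turtle program step by step:
Start: pos=(0,0), heading=0, pen down
LT 135: heading 0 -> 135
LT 45: heading 135 -> 180
RT 90: heading 180 -> 90
FD 13: (0,0) -> (0,13) [heading=90, draw]
PU: pen up
RT 135: heading 90 -> 315
FD 9: (0,13) -> (6.364,6.636) [heading=315, move]
FD 15: (6.364,6.636) -> (16.971,-3.971) [heading=315, move]
RT 135: heading 315 -> 180
Final: pos=(16.971,-3.971), heading=180, 1 segment(s) drawn

Segment lengths:
  seg 1: (0,0) -> (0,13), length = 13
Total = 13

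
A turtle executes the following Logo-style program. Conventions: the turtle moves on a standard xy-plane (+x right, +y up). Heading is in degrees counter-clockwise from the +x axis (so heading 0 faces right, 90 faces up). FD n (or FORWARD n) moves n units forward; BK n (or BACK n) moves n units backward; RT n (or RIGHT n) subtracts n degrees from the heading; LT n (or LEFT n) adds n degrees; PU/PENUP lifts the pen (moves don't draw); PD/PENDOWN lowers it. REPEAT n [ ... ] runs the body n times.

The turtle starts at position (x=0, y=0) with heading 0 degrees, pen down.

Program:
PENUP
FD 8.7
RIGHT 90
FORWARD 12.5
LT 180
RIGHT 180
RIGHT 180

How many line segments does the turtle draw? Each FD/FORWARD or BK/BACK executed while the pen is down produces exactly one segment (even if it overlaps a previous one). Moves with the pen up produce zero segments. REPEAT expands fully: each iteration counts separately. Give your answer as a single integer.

Answer: 0

Derivation:
Executing turtle program step by step:
Start: pos=(0,0), heading=0, pen down
PU: pen up
FD 8.7: (0,0) -> (8.7,0) [heading=0, move]
RT 90: heading 0 -> 270
FD 12.5: (8.7,0) -> (8.7,-12.5) [heading=270, move]
LT 180: heading 270 -> 90
RT 180: heading 90 -> 270
RT 180: heading 270 -> 90
Final: pos=(8.7,-12.5), heading=90, 0 segment(s) drawn
Segments drawn: 0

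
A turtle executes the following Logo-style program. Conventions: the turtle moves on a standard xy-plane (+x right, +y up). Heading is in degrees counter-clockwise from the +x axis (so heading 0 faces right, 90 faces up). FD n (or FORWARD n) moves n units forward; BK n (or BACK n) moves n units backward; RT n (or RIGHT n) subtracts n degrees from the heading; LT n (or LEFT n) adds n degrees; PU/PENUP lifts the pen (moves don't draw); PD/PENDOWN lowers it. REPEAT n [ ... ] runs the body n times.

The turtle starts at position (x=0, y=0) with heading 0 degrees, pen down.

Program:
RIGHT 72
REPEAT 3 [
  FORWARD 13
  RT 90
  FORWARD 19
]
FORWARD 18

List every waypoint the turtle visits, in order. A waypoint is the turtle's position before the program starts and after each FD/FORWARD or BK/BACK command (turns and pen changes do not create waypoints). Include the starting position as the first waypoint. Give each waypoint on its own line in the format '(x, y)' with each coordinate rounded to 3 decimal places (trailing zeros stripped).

Executing turtle program step by step:
Start: pos=(0,0), heading=0, pen down
RT 72: heading 0 -> 288
REPEAT 3 [
  -- iteration 1/3 --
  FD 13: (0,0) -> (4.017,-12.364) [heading=288, draw]
  RT 90: heading 288 -> 198
  FD 19: (4.017,-12.364) -> (-14.053,-18.235) [heading=198, draw]
  -- iteration 2/3 --
  FD 13: (-14.053,-18.235) -> (-26.417,-22.252) [heading=198, draw]
  RT 90: heading 198 -> 108
  FD 19: (-26.417,-22.252) -> (-32.288,-4.182) [heading=108, draw]
  -- iteration 3/3 --
  FD 13: (-32.288,-4.182) -> (-36.305,8.182) [heading=108, draw]
  RT 90: heading 108 -> 18
  FD 19: (-36.305,8.182) -> (-18.235,14.053) [heading=18, draw]
]
FD 18: (-18.235,14.053) -> (-1.116,19.615) [heading=18, draw]
Final: pos=(-1.116,19.615), heading=18, 7 segment(s) drawn
Waypoints (8 total):
(0, 0)
(4.017, -12.364)
(-14.053, -18.235)
(-26.417, -22.252)
(-32.288, -4.182)
(-36.305, 8.182)
(-18.235, 14.053)
(-1.116, 19.615)

Answer: (0, 0)
(4.017, -12.364)
(-14.053, -18.235)
(-26.417, -22.252)
(-32.288, -4.182)
(-36.305, 8.182)
(-18.235, 14.053)
(-1.116, 19.615)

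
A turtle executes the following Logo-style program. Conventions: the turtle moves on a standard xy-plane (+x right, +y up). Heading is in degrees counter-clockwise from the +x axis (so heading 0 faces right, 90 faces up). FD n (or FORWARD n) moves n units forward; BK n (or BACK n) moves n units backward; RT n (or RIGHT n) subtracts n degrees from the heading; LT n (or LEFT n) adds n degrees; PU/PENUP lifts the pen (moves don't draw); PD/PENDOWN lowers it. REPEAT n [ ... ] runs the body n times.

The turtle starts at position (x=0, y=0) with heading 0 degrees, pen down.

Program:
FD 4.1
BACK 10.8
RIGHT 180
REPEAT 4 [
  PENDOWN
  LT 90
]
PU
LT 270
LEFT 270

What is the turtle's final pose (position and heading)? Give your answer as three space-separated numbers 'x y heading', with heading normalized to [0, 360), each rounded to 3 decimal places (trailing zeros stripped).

Executing turtle program step by step:
Start: pos=(0,0), heading=0, pen down
FD 4.1: (0,0) -> (4.1,0) [heading=0, draw]
BK 10.8: (4.1,0) -> (-6.7,0) [heading=0, draw]
RT 180: heading 0 -> 180
REPEAT 4 [
  -- iteration 1/4 --
  PD: pen down
  LT 90: heading 180 -> 270
  -- iteration 2/4 --
  PD: pen down
  LT 90: heading 270 -> 0
  -- iteration 3/4 --
  PD: pen down
  LT 90: heading 0 -> 90
  -- iteration 4/4 --
  PD: pen down
  LT 90: heading 90 -> 180
]
PU: pen up
LT 270: heading 180 -> 90
LT 270: heading 90 -> 0
Final: pos=(-6.7,0), heading=0, 2 segment(s) drawn

Answer: -6.7 0 0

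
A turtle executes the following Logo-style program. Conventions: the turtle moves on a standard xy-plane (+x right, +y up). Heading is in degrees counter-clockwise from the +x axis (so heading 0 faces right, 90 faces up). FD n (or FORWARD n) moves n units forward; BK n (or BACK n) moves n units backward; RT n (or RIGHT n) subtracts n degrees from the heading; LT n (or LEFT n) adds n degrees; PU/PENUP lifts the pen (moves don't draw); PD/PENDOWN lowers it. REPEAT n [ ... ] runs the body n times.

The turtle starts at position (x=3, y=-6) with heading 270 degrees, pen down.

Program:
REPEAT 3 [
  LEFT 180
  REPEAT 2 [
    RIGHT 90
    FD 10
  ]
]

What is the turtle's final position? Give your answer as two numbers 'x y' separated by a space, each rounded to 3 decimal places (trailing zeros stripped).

Executing turtle program step by step:
Start: pos=(3,-6), heading=270, pen down
REPEAT 3 [
  -- iteration 1/3 --
  LT 180: heading 270 -> 90
  REPEAT 2 [
    -- iteration 1/2 --
    RT 90: heading 90 -> 0
    FD 10: (3,-6) -> (13,-6) [heading=0, draw]
    -- iteration 2/2 --
    RT 90: heading 0 -> 270
    FD 10: (13,-6) -> (13,-16) [heading=270, draw]
  ]
  -- iteration 2/3 --
  LT 180: heading 270 -> 90
  REPEAT 2 [
    -- iteration 1/2 --
    RT 90: heading 90 -> 0
    FD 10: (13,-16) -> (23,-16) [heading=0, draw]
    -- iteration 2/2 --
    RT 90: heading 0 -> 270
    FD 10: (23,-16) -> (23,-26) [heading=270, draw]
  ]
  -- iteration 3/3 --
  LT 180: heading 270 -> 90
  REPEAT 2 [
    -- iteration 1/2 --
    RT 90: heading 90 -> 0
    FD 10: (23,-26) -> (33,-26) [heading=0, draw]
    -- iteration 2/2 --
    RT 90: heading 0 -> 270
    FD 10: (33,-26) -> (33,-36) [heading=270, draw]
  ]
]
Final: pos=(33,-36), heading=270, 6 segment(s) drawn

Answer: 33 -36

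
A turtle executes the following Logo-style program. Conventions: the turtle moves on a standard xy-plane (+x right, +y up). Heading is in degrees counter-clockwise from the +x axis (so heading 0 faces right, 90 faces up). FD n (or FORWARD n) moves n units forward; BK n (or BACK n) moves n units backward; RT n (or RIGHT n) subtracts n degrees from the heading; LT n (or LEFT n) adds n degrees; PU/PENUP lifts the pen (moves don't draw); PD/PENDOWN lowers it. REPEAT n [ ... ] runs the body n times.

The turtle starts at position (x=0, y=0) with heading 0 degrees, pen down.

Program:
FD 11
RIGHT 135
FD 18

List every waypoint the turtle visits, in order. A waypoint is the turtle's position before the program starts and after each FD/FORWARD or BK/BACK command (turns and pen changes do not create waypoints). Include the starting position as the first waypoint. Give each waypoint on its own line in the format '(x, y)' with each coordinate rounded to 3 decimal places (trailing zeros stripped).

Executing turtle program step by step:
Start: pos=(0,0), heading=0, pen down
FD 11: (0,0) -> (11,0) [heading=0, draw]
RT 135: heading 0 -> 225
FD 18: (11,0) -> (-1.728,-12.728) [heading=225, draw]
Final: pos=(-1.728,-12.728), heading=225, 2 segment(s) drawn
Waypoints (3 total):
(0, 0)
(11, 0)
(-1.728, -12.728)

Answer: (0, 0)
(11, 0)
(-1.728, -12.728)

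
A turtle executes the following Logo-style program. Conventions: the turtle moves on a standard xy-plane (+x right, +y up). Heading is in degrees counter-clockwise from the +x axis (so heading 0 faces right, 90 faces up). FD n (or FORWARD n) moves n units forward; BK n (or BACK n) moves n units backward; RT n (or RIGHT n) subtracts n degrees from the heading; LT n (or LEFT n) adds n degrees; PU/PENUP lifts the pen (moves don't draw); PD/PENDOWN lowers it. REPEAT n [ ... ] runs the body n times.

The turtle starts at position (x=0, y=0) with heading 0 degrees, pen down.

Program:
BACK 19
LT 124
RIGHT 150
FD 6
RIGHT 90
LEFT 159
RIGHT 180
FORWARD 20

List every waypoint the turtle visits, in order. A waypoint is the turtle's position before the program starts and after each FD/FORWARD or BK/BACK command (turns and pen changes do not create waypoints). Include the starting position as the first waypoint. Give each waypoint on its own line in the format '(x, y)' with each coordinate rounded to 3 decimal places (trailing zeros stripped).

Answer: (0, 0)
(-19, 0)
(-13.607, -2.63)
(-28.234, -16.27)

Derivation:
Executing turtle program step by step:
Start: pos=(0,0), heading=0, pen down
BK 19: (0,0) -> (-19,0) [heading=0, draw]
LT 124: heading 0 -> 124
RT 150: heading 124 -> 334
FD 6: (-19,0) -> (-13.607,-2.63) [heading=334, draw]
RT 90: heading 334 -> 244
LT 159: heading 244 -> 43
RT 180: heading 43 -> 223
FD 20: (-13.607,-2.63) -> (-28.234,-16.27) [heading=223, draw]
Final: pos=(-28.234,-16.27), heading=223, 3 segment(s) drawn
Waypoints (4 total):
(0, 0)
(-19, 0)
(-13.607, -2.63)
(-28.234, -16.27)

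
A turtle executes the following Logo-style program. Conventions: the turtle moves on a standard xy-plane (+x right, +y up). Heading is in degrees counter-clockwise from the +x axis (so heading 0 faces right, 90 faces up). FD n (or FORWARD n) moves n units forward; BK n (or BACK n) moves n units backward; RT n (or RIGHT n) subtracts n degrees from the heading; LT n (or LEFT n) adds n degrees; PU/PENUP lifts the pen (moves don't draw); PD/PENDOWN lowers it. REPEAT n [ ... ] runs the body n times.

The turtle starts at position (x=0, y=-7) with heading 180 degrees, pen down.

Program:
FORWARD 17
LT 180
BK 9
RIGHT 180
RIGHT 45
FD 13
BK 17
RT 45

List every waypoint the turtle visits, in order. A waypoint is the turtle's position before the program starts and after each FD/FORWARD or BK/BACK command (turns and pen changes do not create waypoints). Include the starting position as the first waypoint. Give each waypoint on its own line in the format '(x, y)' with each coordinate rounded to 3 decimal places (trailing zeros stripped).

Answer: (0, -7)
(-17, -7)
(-26, -7)
(-35.192, 2.192)
(-23.172, -9.828)

Derivation:
Executing turtle program step by step:
Start: pos=(0,-7), heading=180, pen down
FD 17: (0,-7) -> (-17,-7) [heading=180, draw]
LT 180: heading 180 -> 0
BK 9: (-17,-7) -> (-26,-7) [heading=0, draw]
RT 180: heading 0 -> 180
RT 45: heading 180 -> 135
FD 13: (-26,-7) -> (-35.192,2.192) [heading=135, draw]
BK 17: (-35.192,2.192) -> (-23.172,-9.828) [heading=135, draw]
RT 45: heading 135 -> 90
Final: pos=(-23.172,-9.828), heading=90, 4 segment(s) drawn
Waypoints (5 total):
(0, -7)
(-17, -7)
(-26, -7)
(-35.192, 2.192)
(-23.172, -9.828)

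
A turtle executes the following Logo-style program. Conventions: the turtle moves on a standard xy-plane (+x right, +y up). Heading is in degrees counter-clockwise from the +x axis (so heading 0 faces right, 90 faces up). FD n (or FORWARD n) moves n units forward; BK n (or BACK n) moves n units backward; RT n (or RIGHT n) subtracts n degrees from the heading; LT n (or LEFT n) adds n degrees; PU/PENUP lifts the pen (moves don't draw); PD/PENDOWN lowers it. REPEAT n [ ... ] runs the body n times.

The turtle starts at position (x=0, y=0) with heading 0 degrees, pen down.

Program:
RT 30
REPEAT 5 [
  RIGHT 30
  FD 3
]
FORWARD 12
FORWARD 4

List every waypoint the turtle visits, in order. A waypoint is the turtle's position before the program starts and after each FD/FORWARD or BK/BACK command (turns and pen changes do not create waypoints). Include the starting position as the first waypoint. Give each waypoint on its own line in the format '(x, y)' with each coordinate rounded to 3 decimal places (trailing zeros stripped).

Answer: (0, 0)
(1.5, -2.598)
(1.5, -5.598)
(0, -8.196)
(-2.598, -9.696)
(-5.598, -9.696)
(-17.598, -9.696)
(-21.598, -9.696)

Derivation:
Executing turtle program step by step:
Start: pos=(0,0), heading=0, pen down
RT 30: heading 0 -> 330
REPEAT 5 [
  -- iteration 1/5 --
  RT 30: heading 330 -> 300
  FD 3: (0,0) -> (1.5,-2.598) [heading=300, draw]
  -- iteration 2/5 --
  RT 30: heading 300 -> 270
  FD 3: (1.5,-2.598) -> (1.5,-5.598) [heading=270, draw]
  -- iteration 3/5 --
  RT 30: heading 270 -> 240
  FD 3: (1.5,-5.598) -> (0,-8.196) [heading=240, draw]
  -- iteration 4/5 --
  RT 30: heading 240 -> 210
  FD 3: (0,-8.196) -> (-2.598,-9.696) [heading=210, draw]
  -- iteration 5/5 --
  RT 30: heading 210 -> 180
  FD 3: (-2.598,-9.696) -> (-5.598,-9.696) [heading=180, draw]
]
FD 12: (-5.598,-9.696) -> (-17.598,-9.696) [heading=180, draw]
FD 4: (-17.598,-9.696) -> (-21.598,-9.696) [heading=180, draw]
Final: pos=(-21.598,-9.696), heading=180, 7 segment(s) drawn
Waypoints (8 total):
(0, 0)
(1.5, -2.598)
(1.5, -5.598)
(0, -8.196)
(-2.598, -9.696)
(-5.598, -9.696)
(-17.598, -9.696)
(-21.598, -9.696)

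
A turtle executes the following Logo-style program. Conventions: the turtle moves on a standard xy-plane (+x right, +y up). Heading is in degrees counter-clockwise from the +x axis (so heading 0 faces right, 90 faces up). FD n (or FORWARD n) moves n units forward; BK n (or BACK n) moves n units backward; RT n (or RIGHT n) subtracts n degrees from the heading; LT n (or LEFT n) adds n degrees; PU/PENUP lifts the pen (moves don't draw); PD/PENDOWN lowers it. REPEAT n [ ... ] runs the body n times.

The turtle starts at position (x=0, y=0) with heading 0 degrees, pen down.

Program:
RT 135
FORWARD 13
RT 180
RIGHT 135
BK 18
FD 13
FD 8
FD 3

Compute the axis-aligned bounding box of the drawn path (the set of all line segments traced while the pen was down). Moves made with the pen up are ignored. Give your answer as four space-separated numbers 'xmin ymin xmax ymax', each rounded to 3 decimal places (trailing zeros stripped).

Answer: -9.192 -15.192 0 8.808

Derivation:
Executing turtle program step by step:
Start: pos=(0,0), heading=0, pen down
RT 135: heading 0 -> 225
FD 13: (0,0) -> (-9.192,-9.192) [heading=225, draw]
RT 180: heading 225 -> 45
RT 135: heading 45 -> 270
BK 18: (-9.192,-9.192) -> (-9.192,8.808) [heading=270, draw]
FD 13: (-9.192,8.808) -> (-9.192,-4.192) [heading=270, draw]
FD 8: (-9.192,-4.192) -> (-9.192,-12.192) [heading=270, draw]
FD 3: (-9.192,-12.192) -> (-9.192,-15.192) [heading=270, draw]
Final: pos=(-9.192,-15.192), heading=270, 5 segment(s) drawn

Segment endpoints: x in {-9.192, -9.192, -9.192, -9.192, 0}, y in {-15.192, -12.192, -9.192, -4.192, 0, 8.808}
xmin=-9.192, ymin=-15.192, xmax=0, ymax=8.808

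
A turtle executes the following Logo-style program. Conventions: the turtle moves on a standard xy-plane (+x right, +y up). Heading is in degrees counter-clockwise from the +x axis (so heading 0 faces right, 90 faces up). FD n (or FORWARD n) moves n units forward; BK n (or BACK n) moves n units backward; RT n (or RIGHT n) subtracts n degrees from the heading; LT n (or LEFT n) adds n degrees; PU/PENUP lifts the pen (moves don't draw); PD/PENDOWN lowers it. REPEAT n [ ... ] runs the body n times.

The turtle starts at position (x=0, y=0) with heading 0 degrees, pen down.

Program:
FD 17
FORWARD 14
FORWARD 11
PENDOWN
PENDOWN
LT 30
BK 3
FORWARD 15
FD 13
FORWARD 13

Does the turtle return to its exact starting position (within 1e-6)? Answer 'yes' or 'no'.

Executing turtle program step by step:
Start: pos=(0,0), heading=0, pen down
FD 17: (0,0) -> (17,0) [heading=0, draw]
FD 14: (17,0) -> (31,0) [heading=0, draw]
FD 11: (31,0) -> (42,0) [heading=0, draw]
PD: pen down
PD: pen down
LT 30: heading 0 -> 30
BK 3: (42,0) -> (39.402,-1.5) [heading=30, draw]
FD 15: (39.402,-1.5) -> (52.392,6) [heading=30, draw]
FD 13: (52.392,6) -> (63.651,12.5) [heading=30, draw]
FD 13: (63.651,12.5) -> (74.909,19) [heading=30, draw]
Final: pos=(74.909,19), heading=30, 7 segment(s) drawn

Start position: (0, 0)
Final position: (74.909, 19)
Distance = 77.281; >= 1e-6 -> NOT closed

Answer: no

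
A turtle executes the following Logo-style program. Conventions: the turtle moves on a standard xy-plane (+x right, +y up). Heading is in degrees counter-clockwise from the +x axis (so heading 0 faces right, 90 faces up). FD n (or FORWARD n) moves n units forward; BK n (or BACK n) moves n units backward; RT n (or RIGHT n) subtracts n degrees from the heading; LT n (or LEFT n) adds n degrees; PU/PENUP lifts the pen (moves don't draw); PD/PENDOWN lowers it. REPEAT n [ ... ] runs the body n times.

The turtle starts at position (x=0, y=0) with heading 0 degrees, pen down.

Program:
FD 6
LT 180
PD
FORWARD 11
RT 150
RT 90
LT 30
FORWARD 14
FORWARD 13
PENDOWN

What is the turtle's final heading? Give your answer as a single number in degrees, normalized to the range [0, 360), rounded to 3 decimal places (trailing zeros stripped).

Executing turtle program step by step:
Start: pos=(0,0), heading=0, pen down
FD 6: (0,0) -> (6,0) [heading=0, draw]
LT 180: heading 0 -> 180
PD: pen down
FD 11: (6,0) -> (-5,0) [heading=180, draw]
RT 150: heading 180 -> 30
RT 90: heading 30 -> 300
LT 30: heading 300 -> 330
FD 14: (-5,0) -> (7.124,-7) [heading=330, draw]
FD 13: (7.124,-7) -> (18.383,-13.5) [heading=330, draw]
PD: pen down
Final: pos=(18.383,-13.5), heading=330, 4 segment(s) drawn

Answer: 330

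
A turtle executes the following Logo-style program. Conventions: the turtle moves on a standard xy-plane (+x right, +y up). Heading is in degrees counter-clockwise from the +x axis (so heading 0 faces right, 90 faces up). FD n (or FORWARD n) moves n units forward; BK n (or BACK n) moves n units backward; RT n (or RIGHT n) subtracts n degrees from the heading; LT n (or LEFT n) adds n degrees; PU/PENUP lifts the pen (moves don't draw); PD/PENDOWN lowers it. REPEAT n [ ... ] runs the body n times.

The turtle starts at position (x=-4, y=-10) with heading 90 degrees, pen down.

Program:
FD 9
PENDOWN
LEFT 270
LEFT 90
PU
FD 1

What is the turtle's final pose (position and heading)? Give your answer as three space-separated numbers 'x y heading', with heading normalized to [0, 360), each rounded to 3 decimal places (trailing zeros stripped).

Answer: -4 0 90

Derivation:
Executing turtle program step by step:
Start: pos=(-4,-10), heading=90, pen down
FD 9: (-4,-10) -> (-4,-1) [heading=90, draw]
PD: pen down
LT 270: heading 90 -> 0
LT 90: heading 0 -> 90
PU: pen up
FD 1: (-4,-1) -> (-4,0) [heading=90, move]
Final: pos=(-4,0), heading=90, 1 segment(s) drawn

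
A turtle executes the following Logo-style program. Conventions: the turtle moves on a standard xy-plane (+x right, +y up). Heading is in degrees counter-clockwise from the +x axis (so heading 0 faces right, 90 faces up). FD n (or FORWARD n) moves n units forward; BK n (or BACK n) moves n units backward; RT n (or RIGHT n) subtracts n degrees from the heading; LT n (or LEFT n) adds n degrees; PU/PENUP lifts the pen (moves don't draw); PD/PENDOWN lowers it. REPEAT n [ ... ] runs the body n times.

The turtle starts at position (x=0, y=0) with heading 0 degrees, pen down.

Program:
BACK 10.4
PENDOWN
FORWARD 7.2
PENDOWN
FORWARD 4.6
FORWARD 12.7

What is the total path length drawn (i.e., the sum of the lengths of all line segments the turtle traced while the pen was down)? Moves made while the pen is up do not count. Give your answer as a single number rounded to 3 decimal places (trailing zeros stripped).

Executing turtle program step by step:
Start: pos=(0,0), heading=0, pen down
BK 10.4: (0,0) -> (-10.4,0) [heading=0, draw]
PD: pen down
FD 7.2: (-10.4,0) -> (-3.2,0) [heading=0, draw]
PD: pen down
FD 4.6: (-3.2,0) -> (1.4,0) [heading=0, draw]
FD 12.7: (1.4,0) -> (14.1,0) [heading=0, draw]
Final: pos=(14.1,0), heading=0, 4 segment(s) drawn

Segment lengths:
  seg 1: (0,0) -> (-10.4,0), length = 10.4
  seg 2: (-10.4,0) -> (-3.2,0), length = 7.2
  seg 3: (-3.2,0) -> (1.4,0), length = 4.6
  seg 4: (1.4,0) -> (14.1,0), length = 12.7
Total = 34.9

Answer: 34.9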